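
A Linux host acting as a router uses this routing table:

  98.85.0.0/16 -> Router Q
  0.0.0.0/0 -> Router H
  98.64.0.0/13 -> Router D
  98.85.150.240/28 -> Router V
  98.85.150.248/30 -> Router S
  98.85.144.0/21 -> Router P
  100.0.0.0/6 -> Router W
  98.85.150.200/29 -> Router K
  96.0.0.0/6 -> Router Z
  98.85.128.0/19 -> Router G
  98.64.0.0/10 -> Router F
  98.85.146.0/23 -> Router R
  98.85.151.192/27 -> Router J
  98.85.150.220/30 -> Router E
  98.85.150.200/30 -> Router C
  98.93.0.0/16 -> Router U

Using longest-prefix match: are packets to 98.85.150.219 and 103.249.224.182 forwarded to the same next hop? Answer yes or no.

98.85.150.219: longest match 98.85.144.0/21 -> Router P
103.249.224.182: longest match 100.0.0.0/6 -> Router W

no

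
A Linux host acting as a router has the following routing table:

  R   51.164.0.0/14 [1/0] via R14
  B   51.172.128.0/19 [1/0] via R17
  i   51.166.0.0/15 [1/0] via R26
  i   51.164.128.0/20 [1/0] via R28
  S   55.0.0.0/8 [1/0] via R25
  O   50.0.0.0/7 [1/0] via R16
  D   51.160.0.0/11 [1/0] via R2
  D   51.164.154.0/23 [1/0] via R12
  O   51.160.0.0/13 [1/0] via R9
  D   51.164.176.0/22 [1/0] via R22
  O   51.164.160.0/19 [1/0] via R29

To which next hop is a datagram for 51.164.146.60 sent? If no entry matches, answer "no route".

Routes whose prefix contains 51.164.146.60:
  50.0.0.0/7 (50.0.0.0 - 51.255.255.255) -> R16
  51.160.0.0/11 (51.160.0.0 - 51.191.255.255) -> R2
  51.160.0.0/13 (51.160.0.0 - 51.167.255.255) -> R9
  51.164.0.0/14 (51.164.0.0 - 51.167.255.255) -> R14
More-specific entries that do NOT match:
  51.164.154.0/23 (51.164.154.0 - 51.164.155.255) does not contain 51.164.146.60
  51.164.176.0/22 (51.164.176.0 - 51.164.179.255) does not contain 51.164.146.60
  51.164.128.0/20 (51.164.128.0 - 51.164.143.255) does not contain 51.164.146.60
  51.172.128.0/19 (51.172.128.0 - 51.172.159.255) does not contain 51.164.146.60
  51.164.160.0/19 (51.164.160.0 - 51.164.191.255) does not contain 51.164.146.60
  51.166.0.0/15 (51.166.0.0 - 51.167.255.255) does not contain 51.164.146.60
Longest matching prefix is /14 -> next hop R14.

R14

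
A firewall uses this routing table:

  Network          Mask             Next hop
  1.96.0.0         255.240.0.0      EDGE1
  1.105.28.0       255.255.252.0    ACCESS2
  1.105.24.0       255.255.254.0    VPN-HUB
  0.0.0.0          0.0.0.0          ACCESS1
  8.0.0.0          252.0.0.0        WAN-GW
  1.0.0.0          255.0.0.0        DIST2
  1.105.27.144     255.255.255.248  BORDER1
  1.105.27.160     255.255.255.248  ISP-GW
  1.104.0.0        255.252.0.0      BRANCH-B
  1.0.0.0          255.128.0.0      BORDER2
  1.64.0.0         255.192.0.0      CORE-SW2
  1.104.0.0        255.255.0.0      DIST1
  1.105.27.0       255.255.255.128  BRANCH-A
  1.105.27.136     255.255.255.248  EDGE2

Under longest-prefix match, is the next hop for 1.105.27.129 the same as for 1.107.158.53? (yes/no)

1.105.27.129: longest match 1.104.0.0/14 -> BRANCH-B
1.107.158.53: longest match 1.104.0.0/14 -> BRANCH-B

yes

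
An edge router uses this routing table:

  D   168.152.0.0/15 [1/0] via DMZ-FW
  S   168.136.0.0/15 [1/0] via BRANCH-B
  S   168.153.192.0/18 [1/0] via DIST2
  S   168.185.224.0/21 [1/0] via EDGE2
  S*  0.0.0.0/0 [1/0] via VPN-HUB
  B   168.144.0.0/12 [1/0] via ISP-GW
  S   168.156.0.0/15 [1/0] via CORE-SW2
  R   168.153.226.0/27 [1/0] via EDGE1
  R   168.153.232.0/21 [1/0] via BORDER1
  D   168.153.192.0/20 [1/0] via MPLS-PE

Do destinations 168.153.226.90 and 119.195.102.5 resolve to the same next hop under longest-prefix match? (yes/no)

no

168.153.226.90: longest match 168.153.192.0/18 -> DIST2
119.195.102.5: longest match 0.0.0.0/0 -> VPN-HUB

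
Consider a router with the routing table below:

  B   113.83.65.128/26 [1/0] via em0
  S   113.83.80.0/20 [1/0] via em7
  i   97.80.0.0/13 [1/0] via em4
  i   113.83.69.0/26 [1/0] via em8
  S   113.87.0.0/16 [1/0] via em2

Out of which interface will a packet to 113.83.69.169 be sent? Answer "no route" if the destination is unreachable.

No entry's prefix contains 113.83.69.169; there is no default route.

no route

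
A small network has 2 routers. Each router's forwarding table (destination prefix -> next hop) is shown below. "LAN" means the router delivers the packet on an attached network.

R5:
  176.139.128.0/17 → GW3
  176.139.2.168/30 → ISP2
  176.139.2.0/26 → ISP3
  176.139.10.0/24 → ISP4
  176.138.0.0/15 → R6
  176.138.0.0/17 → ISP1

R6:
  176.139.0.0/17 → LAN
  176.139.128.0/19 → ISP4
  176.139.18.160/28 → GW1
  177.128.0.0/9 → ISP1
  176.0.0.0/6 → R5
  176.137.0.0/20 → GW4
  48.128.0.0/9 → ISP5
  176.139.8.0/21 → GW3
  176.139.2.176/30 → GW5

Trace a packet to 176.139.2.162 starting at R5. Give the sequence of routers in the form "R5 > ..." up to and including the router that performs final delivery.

R5 > R6

At R5: longest match for 176.139.2.162 is 176.138.0.0/15 -> R6
At R6: longest match for 176.139.2.162 is 176.139.0.0/17 -> LAN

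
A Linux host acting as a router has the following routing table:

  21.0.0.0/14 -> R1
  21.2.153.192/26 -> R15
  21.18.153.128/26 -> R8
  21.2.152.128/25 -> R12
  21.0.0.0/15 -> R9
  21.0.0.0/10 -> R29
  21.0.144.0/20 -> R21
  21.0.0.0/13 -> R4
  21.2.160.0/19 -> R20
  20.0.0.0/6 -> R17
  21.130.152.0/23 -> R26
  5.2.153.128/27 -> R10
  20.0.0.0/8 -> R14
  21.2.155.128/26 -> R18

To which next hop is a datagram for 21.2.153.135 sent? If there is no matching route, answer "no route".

R1

Routes whose prefix contains 21.2.153.135:
  20.0.0.0/6 (20.0.0.0 - 23.255.255.255) -> R17
  21.0.0.0/10 (21.0.0.0 - 21.63.255.255) -> R29
  21.0.0.0/13 (21.0.0.0 - 21.7.255.255) -> R4
  21.0.0.0/14 (21.0.0.0 - 21.3.255.255) -> R1
More-specific entries that do NOT match:
  5.2.153.128/27 (5.2.153.128 - 5.2.153.159) does not contain 21.2.153.135
  21.2.153.192/26 (21.2.153.192 - 21.2.153.255) does not contain 21.2.153.135
  21.18.153.128/26 (21.18.153.128 - 21.18.153.191) does not contain 21.2.153.135
  21.2.155.128/26 (21.2.155.128 - 21.2.155.191) does not contain 21.2.153.135
  21.2.152.128/25 (21.2.152.128 - 21.2.152.255) does not contain 21.2.153.135
  21.130.152.0/23 (21.130.152.0 - 21.130.153.255) does not contain 21.2.153.135
  21.0.144.0/20 (21.0.144.0 - 21.0.159.255) does not contain 21.2.153.135
  21.2.160.0/19 (21.2.160.0 - 21.2.191.255) does not contain 21.2.153.135
  21.0.0.0/15 (21.0.0.0 - 21.1.255.255) does not contain 21.2.153.135
Longest matching prefix is /14 -> next hop R1.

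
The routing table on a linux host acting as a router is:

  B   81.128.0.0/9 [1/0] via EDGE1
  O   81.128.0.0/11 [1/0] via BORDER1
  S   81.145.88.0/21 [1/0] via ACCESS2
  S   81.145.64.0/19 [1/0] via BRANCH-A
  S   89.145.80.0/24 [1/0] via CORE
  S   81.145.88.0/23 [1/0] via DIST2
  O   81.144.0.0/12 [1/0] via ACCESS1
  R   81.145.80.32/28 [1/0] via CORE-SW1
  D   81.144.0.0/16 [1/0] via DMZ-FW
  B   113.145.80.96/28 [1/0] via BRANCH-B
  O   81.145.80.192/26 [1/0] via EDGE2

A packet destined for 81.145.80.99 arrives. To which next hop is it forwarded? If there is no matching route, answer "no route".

Routes whose prefix contains 81.145.80.99:
  81.128.0.0/9 (81.128.0.0 - 81.255.255.255) -> EDGE1
  81.128.0.0/11 (81.128.0.0 - 81.159.255.255) -> BORDER1
  81.144.0.0/12 (81.144.0.0 - 81.159.255.255) -> ACCESS1
  81.145.64.0/19 (81.145.64.0 - 81.145.95.255) -> BRANCH-A
More-specific entries that do NOT match:
  81.145.80.32/28 (81.145.80.32 - 81.145.80.47) does not contain 81.145.80.99
  113.145.80.96/28 (113.145.80.96 - 113.145.80.111) does not contain 81.145.80.99
  81.145.80.192/26 (81.145.80.192 - 81.145.80.255) does not contain 81.145.80.99
  89.145.80.0/24 (89.145.80.0 - 89.145.80.255) does not contain 81.145.80.99
  81.145.88.0/23 (81.145.88.0 - 81.145.89.255) does not contain 81.145.80.99
  81.145.88.0/21 (81.145.88.0 - 81.145.95.255) does not contain 81.145.80.99
Longest matching prefix is /19 -> next hop BRANCH-A.

BRANCH-A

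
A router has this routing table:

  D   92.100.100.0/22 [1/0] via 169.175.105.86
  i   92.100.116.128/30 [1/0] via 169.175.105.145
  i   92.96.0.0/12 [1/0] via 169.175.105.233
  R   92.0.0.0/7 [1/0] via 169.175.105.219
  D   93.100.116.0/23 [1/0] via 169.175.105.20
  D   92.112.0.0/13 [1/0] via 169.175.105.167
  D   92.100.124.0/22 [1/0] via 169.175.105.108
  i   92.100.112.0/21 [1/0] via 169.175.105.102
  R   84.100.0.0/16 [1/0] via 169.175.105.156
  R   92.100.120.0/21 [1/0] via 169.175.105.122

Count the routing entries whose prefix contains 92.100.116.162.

3

Prefixes containing 92.100.116.162:
  92.0.0.0/7 (92.0.0.0 - 93.255.255.255)
  92.96.0.0/12 (92.96.0.0 - 92.111.255.255)
  92.100.112.0/21 (92.100.112.0 - 92.100.119.255)
Total matching entries: 3.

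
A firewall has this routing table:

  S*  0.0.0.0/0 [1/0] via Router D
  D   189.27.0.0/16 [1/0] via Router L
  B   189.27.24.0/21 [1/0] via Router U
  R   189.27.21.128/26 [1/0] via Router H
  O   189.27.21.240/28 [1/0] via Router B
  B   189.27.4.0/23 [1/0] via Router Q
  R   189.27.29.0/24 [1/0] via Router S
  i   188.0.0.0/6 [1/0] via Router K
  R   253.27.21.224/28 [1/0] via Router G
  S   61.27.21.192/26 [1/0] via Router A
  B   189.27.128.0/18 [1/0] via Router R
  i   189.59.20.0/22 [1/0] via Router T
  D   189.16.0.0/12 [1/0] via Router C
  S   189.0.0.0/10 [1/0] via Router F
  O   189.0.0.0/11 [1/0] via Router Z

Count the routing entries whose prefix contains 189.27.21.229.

Prefixes containing 189.27.21.229:
  0.0.0.0/0 (default, matches everything)
  188.0.0.0/6 (188.0.0.0 - 191.255.255.255)
  189.0.0.0/10 (189.0.0.0 - 189.63.255.255)
  189.0.0.0/11 (189.0.0.0 - 189.31.255.255)
  189.16.0.0/12 (189.16.0.0 - 189.31.255.255)
  189.27.0.0/16 (189.27.0.0 - 189.27.255.255)
Total matching entries: 6.

6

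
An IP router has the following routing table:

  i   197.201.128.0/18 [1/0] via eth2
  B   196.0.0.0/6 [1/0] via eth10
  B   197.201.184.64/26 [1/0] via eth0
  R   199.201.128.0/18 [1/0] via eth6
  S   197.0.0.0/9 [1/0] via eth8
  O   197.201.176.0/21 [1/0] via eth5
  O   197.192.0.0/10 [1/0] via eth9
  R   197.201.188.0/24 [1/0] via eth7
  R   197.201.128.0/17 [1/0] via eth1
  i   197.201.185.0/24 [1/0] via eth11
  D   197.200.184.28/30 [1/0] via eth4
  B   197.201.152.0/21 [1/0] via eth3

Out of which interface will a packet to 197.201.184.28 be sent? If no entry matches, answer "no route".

eth2

Routes whose prefix contains 197.201.184.28:
  196.0.0.0/6 (196.0.0.0 - 199.255.255.255) -> eth10
  197.192.0.0/10 (197.192.0.0 - 197.255.255.255) -> eth9
  197.201.128.0/17 (197.201.128.0 - 197.201.255.255) -> eth1
  197.201.128.0/18 (197.201.128.0 - 197.201.191.255) -> eth2
More-specific entries that do NOT match:
  197.200.184.28/30 (197.200.184.28 - 197.200.184.31) does not contain 197.201.184.28
  197.201.184.64/26 (197.201.184.64 - 197.201.184.127) does not contain 197.201.184.28
  197.201.188.0/24 (197.201.188.0 - 197.201.188.255) does not contain 197.201.184.28
  197.201.185.0/24 (197.201.185.0 - 197.201.185.255) does not contain 197.201.184.28
  197.201.176.0/21 (197.201.176.0 - 197.201.183.255) does not contain 197.201.184.28
  197.201.152.0/21 (197.201.152.0 - 197.201.159.255) does not contain 197.201.184.28
Longest matching prefix is /18 -> interface eth2.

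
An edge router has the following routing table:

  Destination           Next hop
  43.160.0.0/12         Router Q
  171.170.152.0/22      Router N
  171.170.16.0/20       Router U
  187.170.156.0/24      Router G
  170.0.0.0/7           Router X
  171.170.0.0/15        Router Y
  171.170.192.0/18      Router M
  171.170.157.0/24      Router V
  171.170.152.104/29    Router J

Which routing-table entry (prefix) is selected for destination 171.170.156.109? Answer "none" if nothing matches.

171.170.0.0/15

Entries matching 171.170.156.109:
  170.0.0.0/7 (170.0.0.0 - 171.255.255.255)
  171.170.0.0/15 (171.170.0.0 - 171.171.255.255)
Most specific is 171.170.0.0/15.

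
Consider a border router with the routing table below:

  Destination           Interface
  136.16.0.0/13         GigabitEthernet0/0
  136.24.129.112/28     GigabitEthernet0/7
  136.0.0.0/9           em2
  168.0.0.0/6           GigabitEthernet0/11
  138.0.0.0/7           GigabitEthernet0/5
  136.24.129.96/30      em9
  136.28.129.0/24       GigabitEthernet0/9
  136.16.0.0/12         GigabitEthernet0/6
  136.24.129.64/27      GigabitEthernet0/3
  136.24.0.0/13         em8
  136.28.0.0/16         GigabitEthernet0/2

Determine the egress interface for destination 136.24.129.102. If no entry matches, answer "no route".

em8

Routes whose prefix contains 136.24.129.102:
  136.0.0.0/9 (136.0.0.0 - 136.127.255.255) -> em2
  136.16.0.0/12 (136.16.0.0 - 136.31.255.255) -> GigabitEthernet0/6
  136.24.0.0/13 (136.24.0.0 - 136.31.255.255) -> em8
More-specific entries that do NOT match:
  136.24.129.96/30 (136.24.129.96 - 136.24.129.99) does not contain 136.24.129.102
  136.24.129.112/28 (136.24.129.112 - 136.24.129.127) does not contain 136.24.129.102
  136.24.129.64/27 (136.24.129.64 - 136.24.129.95) does not contain 136.24.129.102
  136.28.129.0/24 (136.28.129.0 - 136.28.129.255) does not contain 136.24.129.102
  136.28.0.0/16 (136.28.0.0 - 136.28.255.255) does not contain 136.24.129.102
Longest matching prefix is /13 -> interface em8.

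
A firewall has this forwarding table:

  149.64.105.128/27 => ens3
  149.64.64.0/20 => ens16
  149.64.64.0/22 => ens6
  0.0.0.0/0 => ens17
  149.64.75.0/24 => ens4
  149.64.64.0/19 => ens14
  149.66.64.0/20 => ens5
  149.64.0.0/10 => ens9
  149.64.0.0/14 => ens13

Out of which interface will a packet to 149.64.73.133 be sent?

ens16

Routes whose prefix contains 149.64.73.133:
  0.0.0.0/0 (default, matches everything) -> ens17
  149.64.0.0/10 (149.64.0.0 - 149.127.255.255) -> ens9
  149.64.0.0/14 (149.64.0.0 - 149.67.255.255) -> ens13
  149.64.64.0/19 (149.64.64.0 - 149.64.95.255) -> ens14
  149.64.64.0/20 (149.64.64.0 - 149.64.79.255) -> ens16
More-specific entries that do NOT match:
  149.64.105.128/27 (149.64.105.128 - 149.64.105.159) does not contain 149.64.73.133
  149.64.75.0/24 (149.64.75.0 - 149.64.75.255) does not contain 149.64.73.133
  149.64.64.0/22 (149.64.64.0 - 149.64.67.255) does not contain 149.64.73.133
Longest matching prefix is /20 -> interface ens16.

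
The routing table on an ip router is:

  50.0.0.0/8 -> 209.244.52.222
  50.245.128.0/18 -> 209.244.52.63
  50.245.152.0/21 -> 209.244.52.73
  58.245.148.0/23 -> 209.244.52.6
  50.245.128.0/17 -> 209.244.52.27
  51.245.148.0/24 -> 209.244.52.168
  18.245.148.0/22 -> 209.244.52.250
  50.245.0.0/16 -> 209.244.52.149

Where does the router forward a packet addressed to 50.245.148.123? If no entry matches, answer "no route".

209.244.52.63

Routes whose prefix contains 50.245.148.123:
  50.0.0.0/8 (50.0.0.0 - 50.255.255.255) -> 209.244.52.222
  50.245.0.0/16 (50.245.0.0 - 50.245.255.255) -> 209.244.52.149
  50.245.128.0/17 (50.245.128.0 - 50.245.255.255) -> 209.244.52.27
  50.245.128.0/18 (50.245.128.0 - 50.245.191.255) -> 209.244.52.63
More-specific entries that do NOT match:
  51.245.148.0/24 (51.245.148.0 - 51.245.148.255) does not contain 50.245.148.123
  58.245.148.0/23 (58.245.148.0 - 58.245.149.255) does not contain 50.245.148.123
  18.245.148.0/22 (18.245.148.0 - 18.245.151.255) does not contain 50.245.148.123
  50.245.152.0/21 (50.245.152.0 - 50.245.159.255) does not contain 50.245.148.123
Longest matching prefix is /18 -> next hop 209.244.52.63.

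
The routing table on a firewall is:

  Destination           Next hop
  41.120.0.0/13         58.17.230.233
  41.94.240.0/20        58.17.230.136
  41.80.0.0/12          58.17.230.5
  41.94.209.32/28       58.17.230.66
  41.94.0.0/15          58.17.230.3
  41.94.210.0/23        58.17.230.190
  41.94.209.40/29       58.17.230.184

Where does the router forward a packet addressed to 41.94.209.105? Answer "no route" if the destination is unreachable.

Routes whose prefix contains 41.94.209.105:
  41.80.0.0/12 (41.80.0.0 - 41.95.255.255) -> 58.17.230.5
  41.94.0.0/15 (41.94.0.0 - 41.95.255.255) -> 58.17.230.3
More-specific entries that do NOT match:
  41.94.209.40/29 (41.94.209.40 - 41.94.209.47) does not contain 41.94.209.105
  41.94.209.32/28 (41.94.209.32 - 41.94.209.47) does not contain 41.94.209.105
  41.94.210.0/23 (41.94.210.0 - 41.94.211.255) does not contain 41.94.209.105
  41.94.240.0/20 (41.94.240.0 - 41.94.255.255) does not contain 41.94.209.105
Longest matching prefix is /15 -> next hop 58.17.230.3.

58.17.230.3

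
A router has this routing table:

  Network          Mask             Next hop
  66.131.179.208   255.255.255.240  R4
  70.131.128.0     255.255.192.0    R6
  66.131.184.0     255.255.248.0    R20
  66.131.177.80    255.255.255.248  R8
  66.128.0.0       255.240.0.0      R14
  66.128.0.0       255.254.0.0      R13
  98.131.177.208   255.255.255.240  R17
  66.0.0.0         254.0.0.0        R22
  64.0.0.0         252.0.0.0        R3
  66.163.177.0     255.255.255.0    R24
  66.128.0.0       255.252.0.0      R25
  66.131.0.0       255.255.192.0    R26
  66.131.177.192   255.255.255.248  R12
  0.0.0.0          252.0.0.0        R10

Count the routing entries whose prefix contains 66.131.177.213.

Prefixes containing 66.131.177.213:
  64.0.0.0/6 (64.0.0.0 - 67.255.255.255)
  66.0.0.0/7 (66.0.0.0 - 67.255.255.255)
  66.128.0.0/12 (66.128.0.0 - 66.143.255.255)
  66.128.0.0/14 (66.128.0.0 - 66.131.255.255)
Total matching entries: 4.

4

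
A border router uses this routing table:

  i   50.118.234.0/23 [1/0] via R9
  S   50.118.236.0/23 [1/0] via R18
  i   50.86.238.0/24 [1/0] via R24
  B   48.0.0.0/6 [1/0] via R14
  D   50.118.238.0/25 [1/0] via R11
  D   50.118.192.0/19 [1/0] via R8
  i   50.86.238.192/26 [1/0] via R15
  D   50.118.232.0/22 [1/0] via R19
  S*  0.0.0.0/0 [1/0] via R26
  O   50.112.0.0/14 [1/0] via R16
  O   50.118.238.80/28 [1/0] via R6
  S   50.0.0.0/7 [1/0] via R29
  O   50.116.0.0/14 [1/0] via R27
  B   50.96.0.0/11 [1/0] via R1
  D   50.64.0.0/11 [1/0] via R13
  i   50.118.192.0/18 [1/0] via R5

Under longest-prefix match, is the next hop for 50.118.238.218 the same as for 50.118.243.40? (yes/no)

50.118.238.218: longest match 50.118.192.0/18 -> R5
50.118.243.40: longest match 50.118.192.0/18 -> R5

yes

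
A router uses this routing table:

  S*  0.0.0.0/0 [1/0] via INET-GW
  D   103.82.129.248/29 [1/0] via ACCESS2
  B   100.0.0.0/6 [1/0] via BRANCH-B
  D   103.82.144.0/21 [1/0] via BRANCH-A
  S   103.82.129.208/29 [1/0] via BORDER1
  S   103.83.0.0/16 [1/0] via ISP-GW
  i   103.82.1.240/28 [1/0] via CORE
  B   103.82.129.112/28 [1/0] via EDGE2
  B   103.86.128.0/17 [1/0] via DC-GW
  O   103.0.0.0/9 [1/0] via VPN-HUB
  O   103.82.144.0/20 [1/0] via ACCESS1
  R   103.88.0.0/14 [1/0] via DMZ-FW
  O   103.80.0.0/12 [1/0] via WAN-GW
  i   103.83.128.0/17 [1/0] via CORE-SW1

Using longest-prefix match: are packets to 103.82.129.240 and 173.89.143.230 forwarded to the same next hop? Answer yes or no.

no

103.82.129.240: longest match 103.80.0.0/12 -> WAN-GW
173.89.143.230: longest match 0.0.0.0/0 -> INET-GW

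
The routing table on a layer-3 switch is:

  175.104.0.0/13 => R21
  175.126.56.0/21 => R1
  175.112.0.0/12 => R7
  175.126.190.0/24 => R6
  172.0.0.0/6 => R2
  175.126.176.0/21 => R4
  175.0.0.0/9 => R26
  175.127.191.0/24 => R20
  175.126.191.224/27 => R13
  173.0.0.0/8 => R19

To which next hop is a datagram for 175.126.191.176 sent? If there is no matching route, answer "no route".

R7

Routes whose prefix contains 175.126.191.176:
  172.0.0.0/6 (172.0.0.0 - 175.255.255.255) -> R2
  175.0.0.0/9 (175.0.0.0 - 175.127.255.255) -> R26
  175.112.0.0/12 (175.112.0.0 - 175.127.255.255) -> R7
More-specific entries that do NOT match:
  175.126.191.224/27 (175.126.191.224 - 175.126.191.255) does not contain 175.126.191.176
  175.126.190.0/24 (175.126.190.0 - 175.126.190.255) does not contain 175.126.191.176
  175.127.191.0/24 (175.127.191.0 - 175.127.191.255) does not contain 175.126.191.176
  175.126.56.0/21 (175.126.56.0 - 175.126.63.255) does not contain 175.126.191.176
  175.126.176.0/21 (175.126.176.0 - 175.126.183.255) does not contain 175.126.191.176
  175.104.0.0/13 (175.104.0.0 - 175.111.255.255) does not contain 175.126.191.176
Longest matching prefix is /12 -> next hop R7.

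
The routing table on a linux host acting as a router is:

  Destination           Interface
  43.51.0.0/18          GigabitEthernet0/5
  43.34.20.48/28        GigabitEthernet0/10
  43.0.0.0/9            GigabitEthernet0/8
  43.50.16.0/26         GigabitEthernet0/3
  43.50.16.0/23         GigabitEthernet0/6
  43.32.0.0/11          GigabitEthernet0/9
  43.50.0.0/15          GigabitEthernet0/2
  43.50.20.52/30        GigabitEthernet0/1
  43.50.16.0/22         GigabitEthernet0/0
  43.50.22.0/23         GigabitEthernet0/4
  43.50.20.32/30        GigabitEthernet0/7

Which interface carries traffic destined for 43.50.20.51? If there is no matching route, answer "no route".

GigabitEthernet0/2

Routes whose prefix contains 43.50.20.51:
  43.0.0.0/9 (43.0.0.0 - 43.127.255.255) -> GigabitEthernet0/8
  43.32.0.0/11 (43.32.0.0 - 43.63.255.255) -> GigabitEthernet0/9
  43.50.0.0/15 (43.50.0.0 - 43.51.255.255) -> GigabitEthernet0/2
More-specific entries that do NOT match:
  43.50.20.52/30 (43.50.20.52 - 43.50.20.55) does not contain 43.50.20.51
  43.50.20.32/30 (43.50.20.32 - 43.50.20.35) does not contain 43.50.20.51
  43.34.20.48/28 (43.34.20.48 - 43.34.20.63) does not contain 43.50.20.51
  43.50.16.0/26 (43.50.16.0 - 43.50.16.63) does not contain 43.50.20.51
  43.50.16.0/23 (43.50.16.0 - 43.50.17.255) does not contain 43.50.20.51
  43.50.22.0/23 (43.50.22.0 - 43.50.23.255) does not contain 43.50.20.51
  43.50.16.0/22 (43.50.16.0 - 43.50.19.255) does not contain 43.50.20.51
  43.51.0.0/18 (43.51.0.0 - 43.51.63.255) does not contain 43.50.20.51
Longest matching prefix is /15 -> interface GigabitEthernet0/2.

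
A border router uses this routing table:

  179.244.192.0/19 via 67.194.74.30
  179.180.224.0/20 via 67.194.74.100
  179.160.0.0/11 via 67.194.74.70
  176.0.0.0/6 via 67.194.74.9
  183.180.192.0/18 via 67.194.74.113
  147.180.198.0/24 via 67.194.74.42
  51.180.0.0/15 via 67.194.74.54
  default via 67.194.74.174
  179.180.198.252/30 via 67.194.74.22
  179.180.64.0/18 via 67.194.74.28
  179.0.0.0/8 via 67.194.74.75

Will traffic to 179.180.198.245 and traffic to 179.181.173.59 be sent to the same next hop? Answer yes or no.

yes

179.180.198.245: longest match 179.160.0.0/11 -> 67.194.74.70
179.181.173.59: longest match 179.160.0.0/11 -> 67.194.74.70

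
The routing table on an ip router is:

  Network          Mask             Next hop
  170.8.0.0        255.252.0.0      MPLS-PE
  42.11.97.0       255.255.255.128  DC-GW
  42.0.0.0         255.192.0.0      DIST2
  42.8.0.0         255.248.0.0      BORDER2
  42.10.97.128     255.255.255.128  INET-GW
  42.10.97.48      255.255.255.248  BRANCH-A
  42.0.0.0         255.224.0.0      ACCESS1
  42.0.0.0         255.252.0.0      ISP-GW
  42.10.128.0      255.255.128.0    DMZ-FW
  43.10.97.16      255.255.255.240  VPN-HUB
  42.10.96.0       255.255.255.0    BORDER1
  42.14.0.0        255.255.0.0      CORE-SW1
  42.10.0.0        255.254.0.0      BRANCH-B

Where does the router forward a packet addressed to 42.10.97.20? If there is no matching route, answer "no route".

Routes whose prefix contains 42.10.97.20:
  42.0.0.0/10 (42.0.0.0 - 42.63.255.255) -> DIST2
  42.0.0.0/11 (42.0.0.0 - 42.31.255.255) -> ACCESS1
  42.8.0.0/13 (42.8.0.0 - 42.15.255.255) -> BORDER2
  42.10.0.0/15 (42.10.0.0 - 42.11.255.255) -> BRANCH-B
More-specific entries that do NOT match:
  42.10.97.48/29 (42.10.97.48 - 42.10.97.55) does not contain 42.10.97.20
  43.10.97.16/28 (43.10.97.16 - 43.10.97.31) does not contain 42.10.97.20
  42.11.97.0/25 (42.11.97.0 - 42.11.97.127) does not contain 42.10.97.20
  42.10.97.128/25 (42.10.97.128 - 42.10.97.255) does not contain 42.10.97.20
  42.10.96.0/24 (42.10.96.0 - 42.10.96.255) does not contain 42.10.97.20
  42.10.128.0/17 (42.10.128.0 - 42.10.255.255) does not contain 42.10.97.20
  42.14.0.0/16 (42.14.0.0 - 42.14.255.255) does not contain 42.10.97.20
Longest matching prefix is /15 -> next hop BRANCH-B.

BRANCH-B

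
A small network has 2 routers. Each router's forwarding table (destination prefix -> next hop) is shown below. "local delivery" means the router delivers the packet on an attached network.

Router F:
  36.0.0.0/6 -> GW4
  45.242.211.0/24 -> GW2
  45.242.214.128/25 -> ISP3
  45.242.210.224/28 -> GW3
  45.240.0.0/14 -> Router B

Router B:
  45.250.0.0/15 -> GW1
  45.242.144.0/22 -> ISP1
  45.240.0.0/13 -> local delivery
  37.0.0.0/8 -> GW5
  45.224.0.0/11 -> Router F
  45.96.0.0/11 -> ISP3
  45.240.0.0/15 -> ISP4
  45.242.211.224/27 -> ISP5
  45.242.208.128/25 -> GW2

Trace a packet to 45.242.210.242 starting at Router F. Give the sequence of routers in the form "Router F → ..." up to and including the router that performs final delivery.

Router F → Router B

At Router F: longest match for 45.242.210.242 is 45.240.0.0/14 -> Router B
At Router B: longest match for 45.242.210.242 is 45.240.0.0/13 -> local delivery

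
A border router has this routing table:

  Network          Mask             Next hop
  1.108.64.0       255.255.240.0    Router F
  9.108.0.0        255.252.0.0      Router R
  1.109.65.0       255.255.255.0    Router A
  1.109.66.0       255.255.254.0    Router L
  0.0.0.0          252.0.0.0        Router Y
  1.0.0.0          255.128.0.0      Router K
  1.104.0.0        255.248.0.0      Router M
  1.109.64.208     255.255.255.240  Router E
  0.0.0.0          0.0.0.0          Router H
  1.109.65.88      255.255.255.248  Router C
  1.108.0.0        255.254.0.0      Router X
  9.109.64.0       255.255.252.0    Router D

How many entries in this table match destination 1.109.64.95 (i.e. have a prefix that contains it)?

Prefixes containing 1.109.64.95:
  0.0.0.0/0 (default, matches everything)
  0.0.0.0/6 (0.0.0.0 - 3.255.255.255)
  1.0.0.0/9 (1.0.0.0 - 1.127.255.255)
  1.104.0.0/13 (1.104.0.0 - 1.111.255.255)
  1.108.0.0/15 (1.108.0.0 - 1.109.255.255)
Total matching entries: 5.

5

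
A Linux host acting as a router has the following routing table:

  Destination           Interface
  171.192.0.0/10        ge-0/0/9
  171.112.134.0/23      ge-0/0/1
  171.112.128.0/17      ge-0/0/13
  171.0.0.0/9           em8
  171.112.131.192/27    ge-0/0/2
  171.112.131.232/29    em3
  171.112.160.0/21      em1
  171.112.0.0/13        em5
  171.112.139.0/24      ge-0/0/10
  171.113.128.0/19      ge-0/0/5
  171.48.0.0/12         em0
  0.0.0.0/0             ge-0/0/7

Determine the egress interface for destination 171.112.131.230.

Routes whose prefix contains 171.112.131.230:
  0.0.0.0/0 (default, matches everything) -> ge-0/0/7
  171.0.0.0/9 (171.0.0.0 - 171.127.255.255) -> em8
  171.112.0.0/13 (171.112.0.0 - 171.119.255.255) -> em5
  171.112.128.0/17 (171.112.128.0 - 171.112.255.255) -> ge-0/0/13
More-specific entries that do NOT match:
  171.112.131.232/29 (171.112.131.232 - 171.112.131.239) does not contain 171.112.131.230
  171.112.131.192/27 (171.112.131.192 - 171.112.131.223) does not contain 171.112.131.230
  171.112.139.0/24 (171.112.139.0 - 171.112.139.255) does not contain 171.112.131.230
  171.112.134.0/23 (171.112.134.0 - 171.112.135.255) does not contain 171.112.131.230
  171.112.160.0/21 (171.112.160.0 - 171.112.167.255) does not contain 171.112.131.230
  171.113.128.0/19 (171.113.128.0 - 171.113.159.255) does not contain 171.112.131.230
Longest matching prefix is /17 -> interface ge-0/0/13.

ge-0/0/13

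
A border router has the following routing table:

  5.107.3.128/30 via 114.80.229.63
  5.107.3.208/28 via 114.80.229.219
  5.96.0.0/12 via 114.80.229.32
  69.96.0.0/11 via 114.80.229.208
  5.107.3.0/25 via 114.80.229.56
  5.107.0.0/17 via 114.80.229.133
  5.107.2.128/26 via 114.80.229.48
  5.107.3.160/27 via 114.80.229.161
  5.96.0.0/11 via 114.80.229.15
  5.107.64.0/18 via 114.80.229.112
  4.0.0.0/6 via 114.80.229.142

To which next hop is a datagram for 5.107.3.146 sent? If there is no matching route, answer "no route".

114.80.229.133

Routes whose prefix contains 5.107.3.146:
  4.0.0.0/6 (4.0.0.0 - 7.255.255.255) -> 114.80.229.142
  5.96.0.0/11 (5.96.0.0 - 5.127.255.255) -> 114.80.229.15
  5.96.0.0/12 (5.96.0.0 - 5.111.255.255) -> 114.80.229.32
  5.107.0.0/17 (5.107.0.0 - 5.107.127.255) -> 114.80.229.133
More-specific entries that do NOT match:
  5.107.3.128/30 (5.107.3.128 - 5.107.3.131) does not contain 5.107.3.146
  5.107.3.208/28 (5.107.3.208 - 5.107.3.223) does not contain 5.107.3.146
  5.107.3.160/27 (5.107.3.160 - 5.107.3.191) does not contain 5.107.3.146
  5.107.2.128/26 (5.107.2.128 - 5.107.2.191) does not contain 5.107.3.146
  5.107.3.0/25 (5.107.3.0 - 5.107.3.127) does not contain 5.107.3.146
  5.107.64.0/18 (5.107.64.0 - 5.107.127.255) does not contain 5.107.3.146
Longest matching prefix is /17 -> next hop 114.80.229.133.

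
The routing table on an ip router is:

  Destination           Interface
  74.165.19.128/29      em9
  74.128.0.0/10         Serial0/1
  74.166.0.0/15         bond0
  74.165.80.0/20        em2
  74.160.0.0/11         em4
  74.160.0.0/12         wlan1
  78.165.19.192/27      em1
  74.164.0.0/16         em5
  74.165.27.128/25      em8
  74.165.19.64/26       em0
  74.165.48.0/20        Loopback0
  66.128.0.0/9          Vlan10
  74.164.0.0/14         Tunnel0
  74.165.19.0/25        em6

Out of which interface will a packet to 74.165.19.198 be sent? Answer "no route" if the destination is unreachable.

Tunnel0

Routes whose prefix contains 74.165.19.198:
  74.128.0.0/10 (74.128.0.0 - 74.191.255.255) -> Serial0/1
  74.160.0.0/11 (74.160.0.0 - 74.191.255.255) -> em4
  74.160.0.0/12 (74.160.0.0 - 74.175.255.255) -> wlan1
  74.164.0.0/14 (74.164.0.0 - 74.167.255.255) -> Tunnel0
More-specific entries that do NOT match:
  74.165.19.128/29 (74.165.19.128 - 74.165.19.135) does not contain 74.165.19.198
  78.165.19.192/27 (78.165.19.192 - 78.165.19.223) does not contain 74.165.19.198
  74.165.19.64/26 (74.165.19.64 - 74.165.19.127) does not contain 74.165.19.198
  74.165.27.128/25 (74.165.27.128 - 74.165.27.255) does not contain 74.165.19.198
  74.165.19.0/25 (74.165.19.0 - 74.165.19.127) does not contain 74.165.19.198
  74.165.80.0/20 (74.165.80.0 - 74.165.95.255) does not contain 74.165.19.198
  74.165.48.0/20 (74.165.48.0 - 74.165.63.255) does not contain 74.165.19.198
  74.164.0.0/16 (74.164.0.0 - 74.164.255.255) does not contain 74.165.19.198
  74.166.0.0/15 (74.166.0.0 - 74.167.255.255) does not contain 74.165.19.198
Longest matching prefix is /14 -> interface Tunnel0.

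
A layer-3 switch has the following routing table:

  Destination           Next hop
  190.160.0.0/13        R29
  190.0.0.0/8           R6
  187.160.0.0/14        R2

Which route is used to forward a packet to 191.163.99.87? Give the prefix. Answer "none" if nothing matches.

none

191.163.99.87 is outside every listed prefix and there is no default route.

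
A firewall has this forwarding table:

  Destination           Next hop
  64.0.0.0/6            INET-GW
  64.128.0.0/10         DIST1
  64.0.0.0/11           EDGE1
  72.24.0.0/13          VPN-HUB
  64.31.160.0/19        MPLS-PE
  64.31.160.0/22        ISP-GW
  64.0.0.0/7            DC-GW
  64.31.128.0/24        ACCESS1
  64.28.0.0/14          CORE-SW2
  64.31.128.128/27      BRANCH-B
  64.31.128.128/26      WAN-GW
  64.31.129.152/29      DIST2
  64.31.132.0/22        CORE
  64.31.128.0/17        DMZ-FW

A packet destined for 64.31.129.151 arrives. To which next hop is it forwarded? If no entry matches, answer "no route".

DMZ-FW

Routes whose prefix contains 64.31.129.151:
  64.0.0.0/6 (64.0.0.0 - 67.255.255.255) -> INET-GW
  64.0.0.0/7 (64.0.0.0 - 65.255.255.255) -> DC-GW
  64.0.0.0/11 (64.0.0.0 - 64.31.255.255) -> EDGE1
  64.28.0.0/14 (64.28.0.0 - 64.31.255.255) -> CORE-SW2
  64.31.128.0/17 (64.31.128.0 - 64.31.255.255) -> DMZ-FW
More-specific entries that do NOT match:
  64.31.129.152/29 (64.31.129.152 - 64.31.129.159) does not contain 64.31.129.151
  64.31.128.128/27 (64.31.128.128 - 64.31.128.159) does not contain 64.31.129.151
  64.31.128.128/26 (64.31.128.128 - 64.31.128.191) does not contain 64.31.129.151
  64.31.128.0/24 (64.31.128.0 - 64.31.128.255) does not contain 64.31.129.151
  64.31.160.0/22 (64.31.160.0 - 64.31.163.255) does not contain 64.31.129.151
  64.31.132.0/22 (64.31.132.0 - 64.31.135.255) does not contain 64.31.129.151
  64.31.160.0/19 (64.31.160.0 - 64.31.191.255) does not contain 64.31.129.151
Longest matching prefix is /17 -> next hop DMZ-FW.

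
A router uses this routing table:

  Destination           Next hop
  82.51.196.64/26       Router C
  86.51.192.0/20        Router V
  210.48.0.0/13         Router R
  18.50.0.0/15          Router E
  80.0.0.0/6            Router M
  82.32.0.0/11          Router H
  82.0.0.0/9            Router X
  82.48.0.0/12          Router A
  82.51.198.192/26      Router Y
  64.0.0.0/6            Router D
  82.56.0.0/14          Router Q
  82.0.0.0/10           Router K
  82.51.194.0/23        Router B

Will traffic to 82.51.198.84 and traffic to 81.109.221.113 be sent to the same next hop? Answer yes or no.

no

82.51.198.84: longest match 82.48.0.0/12 -> Router A
81.109.221.113: longest match 80.0.0.0/6 -> Router M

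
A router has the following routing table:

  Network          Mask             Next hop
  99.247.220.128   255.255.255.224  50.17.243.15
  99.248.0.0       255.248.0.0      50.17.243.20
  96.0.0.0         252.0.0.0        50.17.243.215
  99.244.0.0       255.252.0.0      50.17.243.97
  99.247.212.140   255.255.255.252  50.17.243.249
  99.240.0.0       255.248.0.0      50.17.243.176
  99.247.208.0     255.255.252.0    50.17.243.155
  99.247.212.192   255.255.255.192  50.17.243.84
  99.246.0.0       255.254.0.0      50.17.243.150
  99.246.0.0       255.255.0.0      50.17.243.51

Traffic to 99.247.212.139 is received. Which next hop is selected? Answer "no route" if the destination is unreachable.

Routes whose prefix contains 99.247.212.139:
  96.0.0.0/6 (96.0.0.0 - 99.255.255.255) -> 50.17.243.215
  99.240.0.0/13 (99.240.0.0 - 99.247.255.255) -> 50.17.243.176
  99.244.0.0/14 (99.244.0.0 - 99.247.255.255) -> 50.17.243.97
  99.246.0.0/15 (99.246.0.0 - 99.247.255.255) -> 50.17.243.150
More-specific entries that do NOT match:
  99.247.212.140/30 (99.247.212.140 - 99.247.212.143) does not contain 99.247.212.139
  99.247.220.128/27 (99.247.220.128 - 99.247.220.159) does not contain 99.247.212.139
  99.247.212.192/26 (99.247.212.192 - 99.247.212.255) does not contain 99.247.212.139
  99.247.208.0/22 (99.247.208.0 - 99.247.211.255) does not contain 99.247.212.139
  99.246.0.0/16 (99.246.0.0 - 99.246.255.255) does not contain 99.247.212.139
Longest matching prefix is /15 -> next hop 50.17.243.150.

50.17.243.150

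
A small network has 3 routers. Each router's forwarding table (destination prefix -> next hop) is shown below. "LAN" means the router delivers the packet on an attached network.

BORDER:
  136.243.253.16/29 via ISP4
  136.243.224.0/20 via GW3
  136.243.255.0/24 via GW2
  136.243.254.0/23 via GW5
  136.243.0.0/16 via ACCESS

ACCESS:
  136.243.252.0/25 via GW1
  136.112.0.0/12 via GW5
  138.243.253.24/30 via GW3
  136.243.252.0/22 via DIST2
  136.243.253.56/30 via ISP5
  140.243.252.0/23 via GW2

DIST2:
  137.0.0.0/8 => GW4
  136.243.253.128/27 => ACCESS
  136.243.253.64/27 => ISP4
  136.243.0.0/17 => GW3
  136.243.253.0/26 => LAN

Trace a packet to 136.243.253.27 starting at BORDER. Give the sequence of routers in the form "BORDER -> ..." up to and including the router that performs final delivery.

At BORDER: longest match for 136.243.253.27 is 136.243.0.0/16 -> ACCESS
At ACCESS: longest match for 136.243.253.27 is 136.243.252.0/22 -> DIST2
At DIST2: longest match for 136.243.253.27 is 136.243.253.0/26 -> LAN

BORDER -> ACCESS -> DIST2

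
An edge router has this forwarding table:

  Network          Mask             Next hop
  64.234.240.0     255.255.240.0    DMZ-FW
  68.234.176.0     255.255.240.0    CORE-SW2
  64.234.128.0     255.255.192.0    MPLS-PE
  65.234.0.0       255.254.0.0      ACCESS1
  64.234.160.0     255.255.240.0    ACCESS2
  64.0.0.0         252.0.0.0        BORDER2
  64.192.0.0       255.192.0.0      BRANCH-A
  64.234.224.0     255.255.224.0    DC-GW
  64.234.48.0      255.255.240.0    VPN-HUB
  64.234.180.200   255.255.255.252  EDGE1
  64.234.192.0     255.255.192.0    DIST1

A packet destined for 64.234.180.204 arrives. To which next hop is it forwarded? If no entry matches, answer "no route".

MPLS-PE

Routes whose prefix contains 64.234.180.204:
  64.0.0.0/6 (64.0.0.0 - 67.255.255.255) -> BORDER2
  64.192.0.0/10 (64.192.0.0 - 64.255.255.255) -> BRANCH-A
  64.234.128.0/18 (64.234.128.0 - 64.234.191.255) -> MPLS-PE
More-specific entries that do NOT match:
  64.234.180.200/30 (64.234.180.200 - 64.234.180.203) does not contain 64.234.180.204
  64.234.240.0/20 (64.234.240.0 - 64.234.255.255) does not contain 64.234.180.204
  68.234.176.0/20 (68.234.176.0 - 68.234.191.255) does not contain 64.234.180.204
  64.234.160.0/20 (64.234.160.0 - 64.234.175.255) does not contain 64.234.180.204
  64.234.48.0/20 (64.234.48.0 - 64.234.63.255) does not contain 64.234.180.204
  64.234.224.0/19 (64.234.224.0 - 64.234.255.255) does not contain 64.234.180.204
Longest matching prefix is /18 -> next hop MPLS-PE.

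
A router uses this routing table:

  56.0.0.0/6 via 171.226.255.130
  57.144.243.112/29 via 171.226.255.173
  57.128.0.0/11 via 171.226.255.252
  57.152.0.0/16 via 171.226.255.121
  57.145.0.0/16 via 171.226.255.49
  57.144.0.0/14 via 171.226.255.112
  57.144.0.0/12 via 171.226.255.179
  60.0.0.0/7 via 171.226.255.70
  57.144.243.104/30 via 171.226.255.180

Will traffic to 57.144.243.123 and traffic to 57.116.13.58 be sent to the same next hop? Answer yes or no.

57.144.243.123: longest match 57.144.0.0/14 -> 171.226.255.112
57.116.13.58: longest match 56.0.0.0/6 -> 171.226.255.130

no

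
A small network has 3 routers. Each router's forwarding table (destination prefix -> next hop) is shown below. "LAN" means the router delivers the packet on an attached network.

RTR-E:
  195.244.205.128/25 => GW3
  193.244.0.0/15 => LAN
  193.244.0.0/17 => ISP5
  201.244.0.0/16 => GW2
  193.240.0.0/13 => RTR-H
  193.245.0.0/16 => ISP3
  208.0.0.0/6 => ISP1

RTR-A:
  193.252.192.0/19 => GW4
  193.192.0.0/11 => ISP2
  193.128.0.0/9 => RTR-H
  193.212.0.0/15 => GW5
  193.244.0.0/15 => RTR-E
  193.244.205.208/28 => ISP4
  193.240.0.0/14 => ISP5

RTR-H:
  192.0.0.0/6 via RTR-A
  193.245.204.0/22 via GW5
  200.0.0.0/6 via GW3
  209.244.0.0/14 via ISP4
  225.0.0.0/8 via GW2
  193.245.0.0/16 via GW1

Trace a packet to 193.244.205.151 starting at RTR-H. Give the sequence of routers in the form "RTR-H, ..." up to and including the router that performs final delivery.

RTR-H, RTR-A, RTR-E

At RTR-H: longest match for 193.244.205.151 is 192.0.0.0/6 -> RTR-A
At RTR-A: longest match for 193.244.205.151 is 193.244.0.0/15 -> RTR-E
At RTR-E: longest match for 193.244.205.151 is 193.244.0.0/15 -> LAN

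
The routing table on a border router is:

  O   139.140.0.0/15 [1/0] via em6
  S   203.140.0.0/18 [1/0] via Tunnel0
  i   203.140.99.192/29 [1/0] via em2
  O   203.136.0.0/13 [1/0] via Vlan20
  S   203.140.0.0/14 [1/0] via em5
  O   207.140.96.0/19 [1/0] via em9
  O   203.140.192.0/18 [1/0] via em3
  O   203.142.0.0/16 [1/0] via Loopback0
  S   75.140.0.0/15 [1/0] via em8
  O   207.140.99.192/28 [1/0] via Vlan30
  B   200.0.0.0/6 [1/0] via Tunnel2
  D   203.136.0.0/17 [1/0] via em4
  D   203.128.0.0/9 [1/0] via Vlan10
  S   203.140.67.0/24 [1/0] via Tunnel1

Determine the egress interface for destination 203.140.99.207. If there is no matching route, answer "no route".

Routes whose prefix contains 203.140.99.207:
  200.0.0.0/6 (200.0.0.0 - 203.255.255.255) -> Tunnel2
  203.128.0.0/9 (203.128.0.0 - 203.255.255.255) -> Vlan10
  203.136.0.0/13 (203.136.0.0 - 203.143.255.255) -> Vlan20
  203.140.0.0/14 (203.140.0.0 - 203.143.255.255) -> em5
More-specific entries that do NOT match:
  203.140.99.192/29 (203.140.99.192 - 203.140.99.199) does not contain 203.140.99.207
  207.140.99.192/28 (207.140.99.192 - 207.140.99.207) does not contain 203.140.99.207
  203.140.67.0/24 (203.140.67.0 - 203.140.67.255) does not contain 203.140.99.207
  207.140.96.0/19 (207.140.96.0 - 207.140.127.255) does not contain 203.140.99.207
  203.140.0.0/18 (203.140.0.0 - 203.140.63.255) does not contain 203.140.99.207
  203.140.192.0/18 (203.140.192.0 - 203.140.255.255) does not contain 203.140.99.207
  203.136.0.0/17 (203.136.0.0 - 203.136.127.255) does not contain 203.140.99.207
  203.142.0.0/16 (203.142.0.0 - 203.142.255.255) does not contain 203.140.99.207
  139.140.0.0/15 (139.140.0.0 - 139.141.255.255) does not contain 203.140.99.207
  75.140.0.0/15 (75.140.0.0 - 75.141.255.255) does not contain 203.140.99.207
Longest matching prefix is /14 -> interface em5.

em5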